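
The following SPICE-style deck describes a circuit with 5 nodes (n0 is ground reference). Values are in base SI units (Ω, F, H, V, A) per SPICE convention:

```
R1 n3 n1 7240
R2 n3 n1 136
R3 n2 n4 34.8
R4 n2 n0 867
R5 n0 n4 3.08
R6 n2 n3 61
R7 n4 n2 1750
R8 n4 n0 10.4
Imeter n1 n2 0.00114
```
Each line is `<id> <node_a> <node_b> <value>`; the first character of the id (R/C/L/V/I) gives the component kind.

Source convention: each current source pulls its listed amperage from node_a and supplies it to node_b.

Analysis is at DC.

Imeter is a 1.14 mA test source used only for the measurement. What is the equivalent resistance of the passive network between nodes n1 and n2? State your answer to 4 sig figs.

Element admittances at DC:
  Y(R1) = 0.0001381 S between n3,n1
  Y(R2) = 0.007353 S between n3,n1
  Y(R3) = 0.02874 S between n2,n4
  Y(R4) = 0.001153 S between n2,n0
  Y(R5) = 0.3247 S between n0,n4
  Y(R6) = 0.01639 S between n2,n3
  Y(R7) = 0.0005714 S between n4,n2
  Y(R8) = 0.09615 S between n4,n0
  Imeter: injects 0.00114 A into n2 (from n1)
Assemble and solve the 4×4 MNA system:
  V(n1)=-0.2217  V(n2)=0.000  V(n3)=-0.06954  V(n4)=0.000

R_eq = 194.5 Ω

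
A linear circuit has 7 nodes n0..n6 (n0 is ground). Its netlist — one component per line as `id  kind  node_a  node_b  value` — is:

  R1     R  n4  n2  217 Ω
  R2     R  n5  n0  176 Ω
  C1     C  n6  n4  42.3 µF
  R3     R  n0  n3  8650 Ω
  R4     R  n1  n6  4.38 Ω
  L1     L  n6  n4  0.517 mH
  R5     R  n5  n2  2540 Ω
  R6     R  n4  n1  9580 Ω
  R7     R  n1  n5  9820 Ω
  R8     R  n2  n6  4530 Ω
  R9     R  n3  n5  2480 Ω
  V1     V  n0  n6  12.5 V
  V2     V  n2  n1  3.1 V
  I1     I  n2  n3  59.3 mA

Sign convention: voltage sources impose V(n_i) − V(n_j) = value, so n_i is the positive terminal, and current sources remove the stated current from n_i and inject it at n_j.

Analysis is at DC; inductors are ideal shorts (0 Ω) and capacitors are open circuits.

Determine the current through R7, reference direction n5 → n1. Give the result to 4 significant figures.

0.001967 A

Apply KCL at each of the 6 non-ground nodes and solve the resulting linear system.
Node n1: branches {R4, R6, R7, V2} → V_1 = -12.78
Node n2: branches {R1, R5, R8, V2, I1} → V_2 = -9.683
Node n3: branches {R3, R9, I1} → V_3 = 119.4
Node n4: branches {R1, C1, L1, R6} → V_4 = -12.50
Node n5: branches {R2, R5, R7, R9} → V_5 = 6.538
Node n6: branches {C1, R4, L1, R8, V1} → V_6 = -12.50
Source currents: i(L1)=-0.01295, i(V1)=0.05095, i(V2)=-0.06652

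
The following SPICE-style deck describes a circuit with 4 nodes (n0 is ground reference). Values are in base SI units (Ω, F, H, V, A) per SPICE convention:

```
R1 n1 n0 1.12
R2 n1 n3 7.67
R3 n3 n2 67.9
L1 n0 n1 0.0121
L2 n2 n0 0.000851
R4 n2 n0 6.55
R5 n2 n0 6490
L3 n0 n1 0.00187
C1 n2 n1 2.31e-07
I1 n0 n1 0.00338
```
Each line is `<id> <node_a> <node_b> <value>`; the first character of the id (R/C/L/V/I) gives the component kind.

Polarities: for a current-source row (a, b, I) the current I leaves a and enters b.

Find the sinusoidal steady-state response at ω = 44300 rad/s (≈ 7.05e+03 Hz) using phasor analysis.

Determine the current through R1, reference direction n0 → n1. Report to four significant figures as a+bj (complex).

Element admittances at ω=44300 rad/s:
  Y(R1) = 0.8929+0.000j S between n1,n0
  Y(R2) = 0.1304+0.000j S between n1,n3
  Y(R3) = 0.01473+0.000j S between n3,n2
  Y(L1) = 0.000-0.001866j S between n0,n1
  Y(L2) = 0.000-0.02653j S between n2,n0
  Y(R4) = 0.1527+0.000j S between n2,n0
  Y(R5) = 0.0001541+0.000j S between n2,n0
  Y(L3) = 0.000-0.01207j S between n0,n1
  Y(C1) = 0.000+0.01023j S between n2,n1
  I1: injects 0.00338 A into n1 (from n0)
Assemble and solve the 3×3 MNA system:
  V(n1)=0.003731+2.208e-05j  V(n2)=0.0002706+0.0002582j  V(n3)=0.003380+4.605e-05j

-0.003331-1.971e-05j A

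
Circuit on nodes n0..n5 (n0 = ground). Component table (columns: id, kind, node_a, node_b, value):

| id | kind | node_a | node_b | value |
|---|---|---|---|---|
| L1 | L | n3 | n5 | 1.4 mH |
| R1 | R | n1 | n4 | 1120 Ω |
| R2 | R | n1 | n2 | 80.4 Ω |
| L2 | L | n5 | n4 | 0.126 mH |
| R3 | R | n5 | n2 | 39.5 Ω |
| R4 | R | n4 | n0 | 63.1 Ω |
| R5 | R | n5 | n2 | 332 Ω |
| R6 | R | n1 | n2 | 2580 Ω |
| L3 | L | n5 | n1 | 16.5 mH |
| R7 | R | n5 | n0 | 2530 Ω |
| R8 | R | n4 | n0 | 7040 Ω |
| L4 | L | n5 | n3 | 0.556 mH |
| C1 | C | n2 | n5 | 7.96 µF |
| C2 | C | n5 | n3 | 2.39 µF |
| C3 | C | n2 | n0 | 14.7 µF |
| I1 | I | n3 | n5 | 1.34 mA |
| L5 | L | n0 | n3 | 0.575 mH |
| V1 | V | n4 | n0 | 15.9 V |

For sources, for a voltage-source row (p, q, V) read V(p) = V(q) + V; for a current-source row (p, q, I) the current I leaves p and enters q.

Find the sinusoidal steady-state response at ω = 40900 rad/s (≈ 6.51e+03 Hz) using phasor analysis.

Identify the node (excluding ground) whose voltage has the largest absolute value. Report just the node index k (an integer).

3

MNA unknowns: 5 node voltages V₁..V_5 plus 1 source current (V1)
L1: Y=0.000-0.01746j on G[3,5]
R1: Y=0.0008929+0.000j on G[1,4]
R2: Y=0.01244+0.000j on G[1,2]
L2: Y=0.000-0.1940j on G[5,4]
R3: Y=0.02532+0.000j on G[5,2]
R4: Y=0.01585+0.000j on G[4,0]
R5: Y=0.003012+0.000j on G[5,2]
R6: Y=0.0003876+0.000j on G[1,2]
L3: Y=0.000-0.001482j on G[5,1]
R7: Y=0.0003953+0.000j on G[5,0]
R8: Y=0.0001420+0.000j on G[4,0]
L4: Y=0.000-0.04397j on G[5,3]
C1: Y=0.000+0.3256j on G[2,5]
C2: Y=0.000+0.09775j on G[5,3]
C3: Y=0.000+0.6012j on G[2,0]
I1: z[3]−=0.00134, z[5]+=0.00134
L5: Y=0.000-0.04252j on G[0,3]
V1: row V4−V0=15.9, i_V1 at 4,0
solve → V1=-2.945+0.9379j, V2=-4.079+0.003570j, V3=67.82+3.289j, V4=15.90+0.000j, V5=-11.60-0.5993j
aux → i_V1=-0.3874+5.336j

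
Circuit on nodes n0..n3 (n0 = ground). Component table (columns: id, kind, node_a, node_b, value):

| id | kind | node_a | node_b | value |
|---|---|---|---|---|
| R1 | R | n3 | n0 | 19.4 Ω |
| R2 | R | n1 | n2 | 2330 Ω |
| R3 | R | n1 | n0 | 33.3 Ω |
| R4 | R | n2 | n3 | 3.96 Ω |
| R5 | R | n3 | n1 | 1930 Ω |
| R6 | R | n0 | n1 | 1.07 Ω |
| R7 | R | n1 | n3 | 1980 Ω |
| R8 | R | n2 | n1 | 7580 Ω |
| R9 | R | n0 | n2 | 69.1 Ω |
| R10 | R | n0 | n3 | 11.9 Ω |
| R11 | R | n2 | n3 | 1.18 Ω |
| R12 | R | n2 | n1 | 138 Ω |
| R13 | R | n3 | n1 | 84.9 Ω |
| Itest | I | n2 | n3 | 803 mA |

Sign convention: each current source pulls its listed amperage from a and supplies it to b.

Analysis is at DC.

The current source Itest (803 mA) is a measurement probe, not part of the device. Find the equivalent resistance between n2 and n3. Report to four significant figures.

R_eq = 0.8934 Ω

Element admittances at DC:
  Y(R1) = 0.05155 S between n3,n0
  Y(R2) = 0.0004292 S between n1,n2
  Y(R3) = 0.03003 S between n1,n0
  Y(R4) = 0.2525 S between n2,n3
  Y(R5) = 0.0005181 S between n3,n1
  Y(R6) = 0.9346 S between n0,n1
  Y(R7) = 0.0005051 S between n1,n3
  Y(R8) = 0.0001319 S between n2,n1
  Y(R9) = 0.01447 S between n0,n2
  Y(R10) = 0.08403 S between n0,n3
  Y(R11) = 0.8475 S between n2,n3
  Y(R12) = 0.007246 S between n2,n1
  Y(R13) = 0.01178 S between n3,n1
  Itest: injects 0.803 A into n3 (from n2)
Assemble and solve the 3×3 MNA system:
  V(n1)=-0.003735  V(n2)=-0.6242  V(n3)=0.09320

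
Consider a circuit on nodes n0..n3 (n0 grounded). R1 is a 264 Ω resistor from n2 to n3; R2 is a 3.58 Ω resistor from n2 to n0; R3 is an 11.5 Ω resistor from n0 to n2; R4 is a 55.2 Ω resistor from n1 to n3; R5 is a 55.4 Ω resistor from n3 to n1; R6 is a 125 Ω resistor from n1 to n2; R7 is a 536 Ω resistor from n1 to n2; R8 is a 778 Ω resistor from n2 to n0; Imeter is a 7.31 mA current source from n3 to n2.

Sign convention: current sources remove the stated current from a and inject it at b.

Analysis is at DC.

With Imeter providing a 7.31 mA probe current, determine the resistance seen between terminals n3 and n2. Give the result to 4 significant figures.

MNA unknowns: 3 node voltages V₁..V_3
R1: Y=0.003788 on G[2,3]
R2: Y=0.2793 on G[2,0]
R3: Y=0.08696 on G[0,2]
R4: Y=0.01812 on G[1,3]
R5: Y=0.01805 on G[3,1]
R6: Y=0.008000 on G[1,2]
R7: Y=0.001866 on G[1,2]
R8: Y=0.001285 on G[2,0]
Imeter: z[3]−=0.00731, z[2]+=0.00731
solve → V1=-0.4977, V2=0.000, V3=-0.6335

R_eq = 86.66 Ω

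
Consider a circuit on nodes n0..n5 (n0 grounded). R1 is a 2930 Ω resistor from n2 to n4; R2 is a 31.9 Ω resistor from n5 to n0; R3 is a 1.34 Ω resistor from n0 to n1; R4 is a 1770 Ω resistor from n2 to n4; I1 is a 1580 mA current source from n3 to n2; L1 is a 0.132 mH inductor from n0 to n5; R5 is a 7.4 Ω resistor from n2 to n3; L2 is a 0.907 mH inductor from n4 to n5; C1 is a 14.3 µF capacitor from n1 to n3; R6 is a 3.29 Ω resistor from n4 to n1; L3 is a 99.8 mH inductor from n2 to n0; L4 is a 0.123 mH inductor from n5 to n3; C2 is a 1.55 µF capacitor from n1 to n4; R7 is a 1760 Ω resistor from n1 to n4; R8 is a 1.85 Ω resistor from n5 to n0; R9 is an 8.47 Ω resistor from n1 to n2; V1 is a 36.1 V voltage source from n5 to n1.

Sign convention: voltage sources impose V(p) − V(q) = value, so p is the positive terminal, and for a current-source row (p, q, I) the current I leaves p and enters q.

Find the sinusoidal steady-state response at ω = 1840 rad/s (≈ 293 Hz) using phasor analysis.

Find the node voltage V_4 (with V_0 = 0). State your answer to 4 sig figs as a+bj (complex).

-5.440-8.761j V

Element admittances at ω=1840 rad/s:
  Y(R1) = 0.0003413+0.000j S between n2,n4
  Y(R2) = 0.03135+0.000j S between n5,n0
  Y(R3) = 0.7463+0.000j S between n0,n1
  Y(R4) = 0.0005650+0.000j S between n2,n4
  I1: injects 1.58 A into n2 (from n3)
  Y(L1) = 0.000-4.117j S between n0,n5
  Y(R5) = 0.1351+0.000j S between n2,n3
  Y(L2) = 0.000-0.5992j S between n4,n5
  Y(C1) = 0.000+0.02631j S between n1,n3
  Y(R6) = 0.3040+0.000j S between n4,n1
  Y(L3) = 0.000-0.005446j S between n2,n0
  Y(L4) = 0.000-4.419j S between n5,n3
  Y(C2) = 0.000+0.002852j S between n1,n4
  Y(R7) = 0.0005682+0.000j S between n1,n4
  Y(R8) = 0.5405+0.000j S between n5,n0
  Y(R9) = 0.1181+0.000j S between n1,n2
  V1: constraint V(n5)−V(n1) = 36.1
Assemble and solve the 6×6 MNA system:
  V(n1)=-34.19+5.925j  V(n2)=-8.673+5.319j  V(n3)=2.122+5.233j  V(n4)=-5.440-8.761j  V(n5)=1.908+5.925j
  i(V1)=-37.34+7.928j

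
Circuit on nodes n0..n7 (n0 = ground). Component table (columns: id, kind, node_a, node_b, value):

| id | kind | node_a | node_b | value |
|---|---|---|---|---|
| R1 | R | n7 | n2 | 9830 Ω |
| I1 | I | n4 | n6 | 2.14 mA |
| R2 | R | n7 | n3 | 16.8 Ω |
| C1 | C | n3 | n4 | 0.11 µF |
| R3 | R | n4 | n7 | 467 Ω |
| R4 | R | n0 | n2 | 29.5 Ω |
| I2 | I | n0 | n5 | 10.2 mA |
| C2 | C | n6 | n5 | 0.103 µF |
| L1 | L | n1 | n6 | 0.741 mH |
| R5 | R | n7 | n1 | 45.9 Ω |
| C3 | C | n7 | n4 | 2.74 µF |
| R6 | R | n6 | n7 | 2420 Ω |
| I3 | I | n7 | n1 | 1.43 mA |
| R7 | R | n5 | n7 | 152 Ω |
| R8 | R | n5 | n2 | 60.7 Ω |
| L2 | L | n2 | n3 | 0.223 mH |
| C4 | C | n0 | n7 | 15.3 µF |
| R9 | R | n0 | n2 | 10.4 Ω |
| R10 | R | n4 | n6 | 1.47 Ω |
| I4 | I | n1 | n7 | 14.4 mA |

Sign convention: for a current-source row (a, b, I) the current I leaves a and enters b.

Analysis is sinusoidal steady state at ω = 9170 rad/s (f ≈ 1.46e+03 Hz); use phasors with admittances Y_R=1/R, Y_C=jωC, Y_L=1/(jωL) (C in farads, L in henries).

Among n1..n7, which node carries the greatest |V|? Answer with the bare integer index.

Apply KCL at each of the 7 non-ground nodes and solve the resulting linear system.
Node n1: branches {L1, R5, I3, I4} → V_1 = -0.1690+0.2076j
Node n2: branches {R1, R4, R8, L2, R9} → V_2 = 0.03850-0.01457j
Node n3: branches {R2, C1, L2} → V_3 = 0.04124-0.01855j
Node n4: branches {I1, C1, R3, C3, R10} → V_4 = -0.1957+0.2758j
Node n5: branches {I2, C2, R7, R8} → V_5 = 0.4608-0.04826j
Node n6: branches {I1, C2, L1, R6, R10} → V_6 = -0.2052+0.2687j
Node n7: branches {R1, R2, R3, R5, C3, R6, I3, R7, C4, I4} → V_7 = 0.01351-0.03701j

5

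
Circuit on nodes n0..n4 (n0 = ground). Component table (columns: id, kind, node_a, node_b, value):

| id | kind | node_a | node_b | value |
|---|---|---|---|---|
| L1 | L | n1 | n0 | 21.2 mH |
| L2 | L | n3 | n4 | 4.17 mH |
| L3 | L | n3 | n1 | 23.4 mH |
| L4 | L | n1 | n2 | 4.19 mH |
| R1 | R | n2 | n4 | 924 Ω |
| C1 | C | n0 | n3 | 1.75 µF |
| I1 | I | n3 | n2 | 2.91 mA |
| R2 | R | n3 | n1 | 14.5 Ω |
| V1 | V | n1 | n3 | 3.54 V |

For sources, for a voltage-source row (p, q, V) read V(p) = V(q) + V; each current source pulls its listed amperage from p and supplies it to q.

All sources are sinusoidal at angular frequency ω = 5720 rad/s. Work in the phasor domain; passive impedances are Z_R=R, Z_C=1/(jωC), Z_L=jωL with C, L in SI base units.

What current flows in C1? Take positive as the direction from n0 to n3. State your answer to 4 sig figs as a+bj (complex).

Apply KCL at each of the 4 non-ground nodes and solve the resulting linear system.
Node n1: branches {L1, L3, L4, R2, V1} → V_1 = 20.09+0.000j
Node n2: branches {L4, R1, I1} → V_2 = 20.09-0.02193j
Node n3: branches {L2, L3, C1, I1, R2, V1} → V_3 = 16.55+0.000j
Node n4: branches {L2, R1} → V_4 = 16.56+0.09123j
Source currents: i(V1)=-0.2451+0.1923j

0.000-0.1657j A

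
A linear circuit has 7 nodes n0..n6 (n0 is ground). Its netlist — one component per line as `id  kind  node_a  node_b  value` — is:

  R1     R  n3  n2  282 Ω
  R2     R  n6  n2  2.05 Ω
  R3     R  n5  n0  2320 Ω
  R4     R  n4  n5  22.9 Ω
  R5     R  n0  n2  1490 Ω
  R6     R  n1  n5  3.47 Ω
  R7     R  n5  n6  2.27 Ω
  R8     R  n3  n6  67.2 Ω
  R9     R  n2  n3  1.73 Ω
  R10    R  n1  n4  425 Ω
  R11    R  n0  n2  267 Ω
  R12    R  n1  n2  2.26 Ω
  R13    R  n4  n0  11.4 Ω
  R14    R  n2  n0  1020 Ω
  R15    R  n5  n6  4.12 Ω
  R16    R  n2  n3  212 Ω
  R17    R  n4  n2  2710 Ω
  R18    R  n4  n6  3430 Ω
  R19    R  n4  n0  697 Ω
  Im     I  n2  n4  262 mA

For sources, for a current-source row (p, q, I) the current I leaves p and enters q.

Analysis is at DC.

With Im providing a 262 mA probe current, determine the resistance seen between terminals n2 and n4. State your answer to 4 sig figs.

R_eq = 20.78 Ω

Apply KCL at each of the 6 non-ground nodes and solve the resulting linear system.
Node n1: branches {R6, R10, R12} → V_1 = -4.904
Node n2: branches {R1, R2, R5, R9, R11, R12, R14, R16, R17, Im} → V_2 = -5.111
Node n3: branches {R1, R8, R9, R16} → V_3 = -5.105
Node n4: branches {R4, R10, R13, R17, R18, R19, Im} → V_4 = 0.3318
Node n5: branches {R3, R4, R6, R7, R15} → V_5 = -4.628
Node n6: branches {R2, R7, R8, R15, R18} → V_6 = -4.832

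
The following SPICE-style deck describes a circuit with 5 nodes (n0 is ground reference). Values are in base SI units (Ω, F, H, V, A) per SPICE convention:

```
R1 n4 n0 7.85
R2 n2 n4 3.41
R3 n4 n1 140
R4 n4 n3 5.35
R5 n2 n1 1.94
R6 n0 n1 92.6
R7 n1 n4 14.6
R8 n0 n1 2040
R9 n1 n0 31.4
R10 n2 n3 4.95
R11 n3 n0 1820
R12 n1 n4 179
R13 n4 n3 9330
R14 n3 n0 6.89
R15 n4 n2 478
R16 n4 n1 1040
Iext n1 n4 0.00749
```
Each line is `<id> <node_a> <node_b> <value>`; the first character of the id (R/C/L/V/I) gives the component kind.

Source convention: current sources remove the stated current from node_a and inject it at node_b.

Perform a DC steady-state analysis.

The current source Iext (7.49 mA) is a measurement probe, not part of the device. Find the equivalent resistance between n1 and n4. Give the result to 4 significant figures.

Element admittances at DC:
  Y(R1) = 0.1274 S between n4,n0
  Y(R2) = 0.2933 S between n2,n4
  Y(R3) = 0.007143 S between n4,n1
  Y(R4) = 0.1869 S between n4,n3
  Y(R5) = 0.5155 S between n2,n1
  Y(R6) = 0.01080 S between n0,n1
  Y(R7) = 0.06849 S between n1,n4
  Y(R8) = 0.0004902 S between n0,n1
  Y(R9) = 0.03185 S between n1,n0
  Y(R10) = 0.2020 S between n2,n3
  Y(R11) = 0.0005495 S between n3,n0
  Y(R12) = 0.005587 S between n1,n4
  Y(R13) = 0.0001072 S between n4,n3
  Y(R14) = 0.1451 S between n3,n0
  Y(R15) = 0.002092 S between n4,n2
  Y(R16) = 0.0009615 S between n4,n1
  Iext: injects 0.00749 A into n4 (from n1)
Assemble and solve the 4×4 MNA system:
  V(n1)=-0.01624  V(n2)=-0.006606  V(n3)=-0.0004090  V(n4)=0.005966

R_eq = 2.964 Ω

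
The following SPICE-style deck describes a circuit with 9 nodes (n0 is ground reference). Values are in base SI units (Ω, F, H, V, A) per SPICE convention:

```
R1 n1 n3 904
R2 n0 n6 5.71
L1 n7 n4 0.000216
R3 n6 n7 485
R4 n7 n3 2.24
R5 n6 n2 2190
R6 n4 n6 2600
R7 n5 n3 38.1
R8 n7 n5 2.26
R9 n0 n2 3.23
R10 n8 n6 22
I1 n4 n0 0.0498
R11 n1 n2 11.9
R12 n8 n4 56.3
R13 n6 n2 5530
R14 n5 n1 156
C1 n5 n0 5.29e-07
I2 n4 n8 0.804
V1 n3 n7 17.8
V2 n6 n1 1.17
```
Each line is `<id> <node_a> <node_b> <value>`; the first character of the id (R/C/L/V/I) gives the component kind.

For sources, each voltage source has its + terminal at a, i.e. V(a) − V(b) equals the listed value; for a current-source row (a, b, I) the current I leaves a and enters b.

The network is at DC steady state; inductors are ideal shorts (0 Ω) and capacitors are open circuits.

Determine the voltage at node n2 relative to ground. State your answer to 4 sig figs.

Apply KCL at each of the 8 non-ground nodes and solve the resulting linear system.
Node n1: branches {R1, R11, R14, V2} → V_1 = -1.057
Node n2: branches {R5, R9, R11, R13} → V_2 = -0.2250
Node n3: branches {R1, R4, R7, V1} → V_3 = -11.34
Node n4: branches {L1, R6, I1, R12, I2} → V_4 = -29.14
Node n5: branches {R7, R8, R14, C1} → V_5 = -27.78
Node n6: branches {R2, R3, R5, R6, R10, R13, V2} → V_6 = 0.1134
Node n7: branches {L1, R3, R4, R8, V1} → V_7 = -29.14
Node n8: branches {R10, R12, I2} → V_8 = 4.612
Source currents: i(L1)=0.2430, i(V1)=-8.366, i(V2)=0.1128

-0.2250 V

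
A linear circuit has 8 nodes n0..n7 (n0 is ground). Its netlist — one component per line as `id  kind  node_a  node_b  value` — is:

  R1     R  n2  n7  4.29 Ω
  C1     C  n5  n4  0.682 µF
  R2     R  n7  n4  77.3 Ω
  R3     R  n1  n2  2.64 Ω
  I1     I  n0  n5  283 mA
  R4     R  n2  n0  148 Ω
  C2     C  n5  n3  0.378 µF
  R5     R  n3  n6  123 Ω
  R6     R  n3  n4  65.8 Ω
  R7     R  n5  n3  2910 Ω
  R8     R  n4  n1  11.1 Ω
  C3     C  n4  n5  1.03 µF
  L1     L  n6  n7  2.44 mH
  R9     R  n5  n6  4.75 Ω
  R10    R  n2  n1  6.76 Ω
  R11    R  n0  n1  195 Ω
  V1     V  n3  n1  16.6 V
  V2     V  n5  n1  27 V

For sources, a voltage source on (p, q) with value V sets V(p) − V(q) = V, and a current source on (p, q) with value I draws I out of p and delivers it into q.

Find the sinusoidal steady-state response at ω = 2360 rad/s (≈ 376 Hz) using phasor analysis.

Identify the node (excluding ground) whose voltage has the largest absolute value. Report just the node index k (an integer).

Apply KCL at each of the 7 non-ground nodes and solve the resulting linear system.
Node n1: branches {R3, R8, R10, R11, V1, V2} → V_1 = 21.98+1.095j
Node n2: branches {R1, R3, R4, R10} → V_2 = 25.20-0.8313j
Node n3: branches {C2, R5, R6, R7, V1} → V_3 = 38.58+1.095j
Node n4: branches {C1, R2, R6, R8, C3} → V_4 = 25.35+1.213j
Node n5: branches {C1, I1, C2, R7, C3, R9, V2} → V_5 = 48.98+1.095j
Node n6: branches {R5, L1, R9} → V_6 = 39.58+6.142j
Node n7: branches {R1, R2, L1} → V_7 = 33.22-5.209j
Source currents: i(V1)=-0.1894+0.05210j, i(V2)=-1.700+0.9577j

5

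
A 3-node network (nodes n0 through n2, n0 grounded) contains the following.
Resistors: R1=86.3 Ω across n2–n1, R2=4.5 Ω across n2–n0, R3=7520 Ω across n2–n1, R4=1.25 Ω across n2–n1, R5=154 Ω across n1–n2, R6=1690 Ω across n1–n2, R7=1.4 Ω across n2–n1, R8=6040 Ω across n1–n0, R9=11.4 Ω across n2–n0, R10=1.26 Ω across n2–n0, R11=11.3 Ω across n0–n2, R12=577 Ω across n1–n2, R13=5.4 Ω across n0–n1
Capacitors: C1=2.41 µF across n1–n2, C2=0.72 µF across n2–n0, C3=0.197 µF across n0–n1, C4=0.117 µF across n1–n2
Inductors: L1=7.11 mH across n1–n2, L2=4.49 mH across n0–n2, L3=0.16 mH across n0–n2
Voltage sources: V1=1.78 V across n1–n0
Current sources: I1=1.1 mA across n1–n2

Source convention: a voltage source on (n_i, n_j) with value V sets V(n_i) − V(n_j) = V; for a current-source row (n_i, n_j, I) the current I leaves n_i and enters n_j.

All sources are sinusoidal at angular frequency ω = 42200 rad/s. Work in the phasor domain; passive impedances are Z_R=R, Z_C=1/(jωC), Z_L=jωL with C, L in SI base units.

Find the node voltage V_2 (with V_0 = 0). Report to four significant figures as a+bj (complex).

1.002+0.07467j V

MNA unknowns: 2 node voltages V₁..V_2 plus 1 source current (V1)
R1: Y=0.01159+0.000j on G[2,1]
R2: Y=0.2222+0.000j on G[2,0]
R3: Y=0.0001330+0.000j on G[2,1]
R4: Y=0.8000+0.000j on G[2,1]
C1: Y=0.000+0.1017j on G[1,2]
R5: Y=0.006494+0.000j on G[1,2]
R6: Y=0.0005917+0.000j on G[1,2]
R7: Y=0.7143+0.000j on G[2,1]
R8: Y=0.0001656+0.000j on G[1,0]
R9: Y=0.08772+0.000j on G[2,0]
C2: Y=0.000+0.03038j on G[2,0]
R10: Y=0.7937+0.000j on G[2,0]
L1: Y=0.000-0.003333j on G[1,2]
R11: Y=0.08850+0.000j on G[0,2]
L2: Y=0.000-0.005278j on G[0,2]
L3: Y=0.000-0.1481j on G[0,2]
C3: Y=0.000+0.008313j on G[0,1]
R12: Y=0.001733+0.000j on G[1,2]
C4: Y=0.000+0.004937j on G[1,2]
R13: Y=0.1852+0.000j on G[0,1]
V1: row V1−V0=1.78, i_V1 at 1,0
I1: z[1]−=0.0011, z[2]+=0.0011
solve → V1=1.780+0.000j, V2=1.002+0.07467j
aux → i_V1=-1.533+0.01940j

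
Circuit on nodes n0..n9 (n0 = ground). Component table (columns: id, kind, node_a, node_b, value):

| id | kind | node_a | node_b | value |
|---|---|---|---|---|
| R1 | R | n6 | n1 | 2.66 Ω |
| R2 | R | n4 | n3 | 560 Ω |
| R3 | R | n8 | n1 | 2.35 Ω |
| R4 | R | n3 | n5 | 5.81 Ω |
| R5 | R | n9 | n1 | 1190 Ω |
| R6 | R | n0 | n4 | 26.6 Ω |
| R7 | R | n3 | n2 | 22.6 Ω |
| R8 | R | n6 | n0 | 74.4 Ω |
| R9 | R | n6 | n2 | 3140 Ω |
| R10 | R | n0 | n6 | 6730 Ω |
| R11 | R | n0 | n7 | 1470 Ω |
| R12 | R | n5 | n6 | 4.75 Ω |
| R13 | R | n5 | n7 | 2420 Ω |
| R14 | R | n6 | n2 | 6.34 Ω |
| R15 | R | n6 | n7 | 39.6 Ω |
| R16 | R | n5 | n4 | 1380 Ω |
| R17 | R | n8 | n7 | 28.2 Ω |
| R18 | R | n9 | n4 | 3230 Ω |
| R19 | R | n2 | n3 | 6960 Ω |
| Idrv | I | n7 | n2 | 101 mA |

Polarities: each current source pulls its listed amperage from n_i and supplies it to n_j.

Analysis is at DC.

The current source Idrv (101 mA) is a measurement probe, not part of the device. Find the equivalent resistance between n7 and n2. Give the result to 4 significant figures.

R_eq = 23.01 Ω

Element admittances at DC:
  Y(R1) = 0.3759 S between n6,n1
  Y(R2) = 0.001786 S between n4,n3
  Y(R3) = 0.4255 S between n8,n1
  Y(R4) = 0.1721 S between n3,n5
  Y(R5) = 0.0008403 S between n9,n1
  Y(R6) = 0.03759 S between n0,n4
  Y(R7) = 0.04425 S between n3,n2
  Y(R8) = 0.01344 S between n6,n0
  Y(R9) = 0.0003185 S between n6,n2
  Y(R10) = 0.0001486 S between n0,n6
  Y(R11) = 0.0006803 S between n0,n7
  Y(R12) = 0.2105 S between n5,n6
  Y(R13) = 0.0004132 S between n5,n7
  Y(R14) = 0.1577 S between n6,n2
  Y(R15) = 0.02525 S between n6,n7
  Y(R16) = 0.0007246 S between n5,n4
  Y(R17) = 0.03546 S between n8,n7
  Y(R18) = 0.0003096 S between n9,n4
  Y(R19) = 0.0001437 S between n2,n3
  Idrv: injects 0.101 A into n2 (from n7)
Assemble and solve the 9×9 MNA system:
  V(n1)=-0.08835  V(n2)=0.5901  V(n3)=0.2203  V(n4)=0.01154  V(n5)=0.1270  V(n6)=0.05489  V(n7)=-1.734  V(n8)=-0.2150  V(n9)=-0.06146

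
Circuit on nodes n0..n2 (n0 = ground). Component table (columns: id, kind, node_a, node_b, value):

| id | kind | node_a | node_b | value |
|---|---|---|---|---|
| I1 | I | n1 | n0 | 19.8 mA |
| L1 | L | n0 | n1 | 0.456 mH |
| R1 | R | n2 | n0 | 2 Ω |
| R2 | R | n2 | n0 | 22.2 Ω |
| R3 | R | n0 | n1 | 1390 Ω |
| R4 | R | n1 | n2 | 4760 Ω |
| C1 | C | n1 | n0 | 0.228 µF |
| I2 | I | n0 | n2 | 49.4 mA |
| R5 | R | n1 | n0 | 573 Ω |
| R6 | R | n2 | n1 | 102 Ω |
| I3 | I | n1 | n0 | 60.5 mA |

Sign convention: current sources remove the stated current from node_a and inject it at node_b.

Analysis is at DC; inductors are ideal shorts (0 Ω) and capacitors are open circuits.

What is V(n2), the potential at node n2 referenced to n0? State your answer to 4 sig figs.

Element admittances at DC:
  I1: injects 0.0198 A into n0 (from n1)
  L1: short n0↔n1 (DC inductor)
  Y(R1) = 0.5000 S between n2,n0
  Y(R2) = 0.04505 S between n2,n0
  Y(R3) = 0.0007194 S between n0,n1
  Y(R4) = 0.0002101 S between n1,n2
  Y(C1) = 0.000 S between n1,n0
  I2: injects 0.0494 A into n2 (from n0)
  Y(R5) = 0.001745 S between n1,n0
  Y(R6) = 0.009804 S between n2,n1
  I3: injects 0.0605 A into n0 (from n1)
Assemble and solve the 3×3 MNA system:
  V(n1)=0.000  V(n2)=0.08900
  i(L1)=0.07941

0.08900 V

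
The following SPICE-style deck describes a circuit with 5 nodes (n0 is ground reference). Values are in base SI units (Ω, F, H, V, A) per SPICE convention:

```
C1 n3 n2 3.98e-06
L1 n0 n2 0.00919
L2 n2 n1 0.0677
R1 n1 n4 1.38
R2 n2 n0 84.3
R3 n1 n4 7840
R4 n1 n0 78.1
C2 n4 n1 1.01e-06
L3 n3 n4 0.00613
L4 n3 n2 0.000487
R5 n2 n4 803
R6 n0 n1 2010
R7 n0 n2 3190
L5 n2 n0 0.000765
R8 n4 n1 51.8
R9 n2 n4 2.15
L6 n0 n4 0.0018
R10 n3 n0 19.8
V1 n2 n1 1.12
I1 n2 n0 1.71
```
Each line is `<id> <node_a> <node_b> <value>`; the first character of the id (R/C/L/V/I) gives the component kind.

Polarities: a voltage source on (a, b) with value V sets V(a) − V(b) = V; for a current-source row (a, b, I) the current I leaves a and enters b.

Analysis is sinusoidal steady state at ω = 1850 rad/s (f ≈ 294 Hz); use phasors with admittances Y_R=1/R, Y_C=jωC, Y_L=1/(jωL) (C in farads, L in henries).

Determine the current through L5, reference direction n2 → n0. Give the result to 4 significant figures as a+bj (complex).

Element admittances at ω=1850 rad/s:
  Y(C1) = 0.000+0.007363j S between n3,n2
  Y(L1) = 0.000-0.05882j S between n0,n2
  Y(L2) = 0.000-0.007984j S between n2,n1
  Y(R1) = 0.7246+0.000j S between n1,n4
  Y(R2) = 0.01186+0.000j S between n2,n0
  Y(R3) = 0.0001276+0.000j S between n1,n4
  Y(R4) = 0.01280+0.000j S between n1,n0
  Y(C2) = 0.000+0.001869j S between n4,n1
  Y(L3) = 0.000-0.08818j S between n3,n4
  Y(L4) = 0.000-1.110j S between n3,n2
  Y(R5) = 0.001245+0.000j S between n2,n4
  Y(R6) = 0.0004975+0.000j S between n0,n1
  Y(R7) = 0.0003135+0.000j S between n0,n2
  Y(L5) = 0.000-0.7066j S between n2,n0
  Y(R8) = 0.01931+0.000j S between n4,n1
  Y(R9) = 0.4651+0.000j S between n2,n4
  Y(L6) = 0.000-0.3003j S between n0,n4
  Y(R10) = 0.05051+0.000j S between n3,n0
  V1: constraint V(n2)−V(n1) = 1.12
  I1: injects 1.71 A into n0 (from n2)
Assemble and solve the 5×5 MNA system:
  V(n1)=-1.154-1.558j  V(n2)=-0.03429-1.558j  V(n3)=-0.1207-1.560j  V(n4)=-0.3072-1.649j
  i(V1)=-0.6458+0.05442j

-1.101+0.02423j A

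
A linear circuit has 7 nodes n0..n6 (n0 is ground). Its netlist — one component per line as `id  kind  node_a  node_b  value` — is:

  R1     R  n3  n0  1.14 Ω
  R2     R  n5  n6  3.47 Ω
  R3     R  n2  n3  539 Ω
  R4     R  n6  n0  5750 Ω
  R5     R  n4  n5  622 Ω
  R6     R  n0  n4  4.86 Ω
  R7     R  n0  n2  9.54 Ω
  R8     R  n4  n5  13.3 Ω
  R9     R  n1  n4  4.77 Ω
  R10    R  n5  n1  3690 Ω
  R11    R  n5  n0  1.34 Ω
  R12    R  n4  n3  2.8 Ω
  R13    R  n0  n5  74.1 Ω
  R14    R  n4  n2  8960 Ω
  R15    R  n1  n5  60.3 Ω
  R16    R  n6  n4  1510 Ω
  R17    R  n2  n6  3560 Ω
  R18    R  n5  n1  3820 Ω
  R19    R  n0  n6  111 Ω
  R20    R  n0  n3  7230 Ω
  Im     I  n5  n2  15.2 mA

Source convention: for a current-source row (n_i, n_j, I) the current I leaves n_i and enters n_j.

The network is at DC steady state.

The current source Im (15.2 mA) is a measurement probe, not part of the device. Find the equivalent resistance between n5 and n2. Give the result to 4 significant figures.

MNA unknowns: 6 node voltages V₁..V_6
R1: Y=0.8772 on G[3,0]
R2: Y=0.2882 on G[5,6]
R3: Y=0.001855 on G[2,3]
R4: Y=0.0001739 on G[6,0]
R5: Y=0.001608 on G[4,5]
R6: Y=0.2058 on G[0,4]
R7: Y=0.1048 on G[0,2]
R8: Y=0.07519 on G[4,5]
R9: Y=0.2096 on G[1,4]
R10: Y=0.0002710 on G[5,1]
R11: Y=0.7463 on G[5,0]
R12: Y=0.3571 on G[4,3]
R13: Y=0.01350 on G[0,5]
R14: Y=0.0001116 on G[4,2]
R15: Y=0.01658 on G[1,5]
R16: Y=0.0006623 on G[6,4]
R17: Y=0.0002809 on G[2,6]
R18: Y=0.0002618 on G[5,1]
R19: Y=0.009009 on G[0,6]
R20: Y=0.0001383 on G[0,3]
Im: z[5]−=0.0152, z[2]+=0.0152
solve → V1=-0.003986, V2=0.1419, V3=-0.0006105, V4=-0.002851, V5=-0.01789, V6=-0.01716

R_eq = 10.51 Ω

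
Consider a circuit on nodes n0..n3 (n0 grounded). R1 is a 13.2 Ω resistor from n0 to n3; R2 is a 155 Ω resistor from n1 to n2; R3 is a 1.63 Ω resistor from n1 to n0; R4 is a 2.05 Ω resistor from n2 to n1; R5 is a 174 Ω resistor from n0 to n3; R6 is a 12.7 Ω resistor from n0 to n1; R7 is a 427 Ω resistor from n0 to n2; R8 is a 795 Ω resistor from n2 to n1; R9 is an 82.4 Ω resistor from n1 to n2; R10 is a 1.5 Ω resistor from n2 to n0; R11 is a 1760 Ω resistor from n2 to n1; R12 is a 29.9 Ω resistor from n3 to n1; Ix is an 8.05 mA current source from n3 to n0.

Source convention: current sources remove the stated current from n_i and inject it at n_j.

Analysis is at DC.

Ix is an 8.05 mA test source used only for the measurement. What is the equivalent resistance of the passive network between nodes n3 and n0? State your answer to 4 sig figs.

R_eq = 8.784 Ω

Element admittances at DC:
  Y(R1) = 0.07576 S between n0,n3
  Y(R2) = 0.006452 S between n1,n2
  Y(R3) = 0.6135 S between n1,n0
  Y(R4) = 0.4878 S between n2,n1
  Y(R5) = 0.005747 S between n0,n3
  Y(R6) = 0.07874 S between n0,n1
  Y(R7) = 0.002342 S between n0,n2
  Y(R8) = 0.001258 S between n2,n1
  Y(R9) = 0.01214 S between n1,n2
  Y(R10) = 0.6667 S between n2,n0
  Y(R11) = 0.0005682 S between n2,n1
  Y(R12) = 0.03344 S between n3,n1
  Ix: injects 0.00805 A into n0 (from n3)
Assemble and solve the 3×3 MNA system:
  V(n1)=-0.002331  V(n2)=-0.001006  V(n3)=-0.07071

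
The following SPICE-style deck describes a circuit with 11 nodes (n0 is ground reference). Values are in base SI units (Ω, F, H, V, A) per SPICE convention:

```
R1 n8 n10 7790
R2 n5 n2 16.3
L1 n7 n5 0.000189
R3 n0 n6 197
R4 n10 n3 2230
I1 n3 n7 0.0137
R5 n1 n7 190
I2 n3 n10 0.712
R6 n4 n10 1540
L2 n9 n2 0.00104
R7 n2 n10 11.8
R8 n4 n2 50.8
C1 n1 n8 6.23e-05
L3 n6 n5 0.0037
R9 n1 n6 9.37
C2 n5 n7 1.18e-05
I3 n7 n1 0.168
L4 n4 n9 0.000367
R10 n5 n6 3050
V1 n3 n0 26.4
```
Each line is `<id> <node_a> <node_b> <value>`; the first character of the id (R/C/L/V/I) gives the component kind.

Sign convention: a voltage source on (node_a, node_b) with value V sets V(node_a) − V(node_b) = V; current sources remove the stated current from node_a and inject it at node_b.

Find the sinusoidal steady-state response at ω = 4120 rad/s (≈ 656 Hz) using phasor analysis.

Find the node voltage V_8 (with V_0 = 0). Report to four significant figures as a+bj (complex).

133.5-0.2594j V

MNA unknowns: 10 node voltages V₁..V_10 plus 1 source current (V1)
R1: Y=0.0001284+0.000j on G[8,10]
R2: Y=0.06135+0.000j on G[5,2]
L1: Y=0.000-1.284j on G[7,5]
R3: Y=0.005076+0.000j on G[0,6]
R4: Y=0.0004484+0.000j on G[10,3]
I1: z[3]−=0.0137, z[7]+=0.0137
R5: Y=0.005263+0.000j on G[1,7]
I2: z[3]−=0.712, z[10]+=0.712
R6: Y=0.0006494+0.000j on G[4,10]
L2: Y=0.000-0.2334j on G[9,2]
R7: Y=0.08475+0.000j on G[2,10]
R8: Y=0.01969+0.000j on G[4,2]
C1: Y=0.000+0.2567j on G[1,8]
L3: Y=0.000-0.06560j on G[6,5]
R9: Y=0.1067+0.000j on G[1,6]
C2: Y=0.000+0.04862j on G[5,7]
I3: z[7]−=0.168, z[1]+=0.168
L4: Y=0.000-0.6614j on G[4,9]
R10: Y=0.0003279+0.000j on G[5,6]
V1: row V3−V0=26.4, i_V1 at 3,0
solve → V1=133.5-0.2507j, V2=143.3+7.000j, V3=26.40+0.000j, V4=143.3+7.029j, V5=132.6+7.066j, V6=132.0-0.6142j, V7=132.7+6.945j, V8=133.5-0.2594j, V9=143.3+7.021j, V10=151.0+6.953j
aux → i_V1=-0.6698+0.003118j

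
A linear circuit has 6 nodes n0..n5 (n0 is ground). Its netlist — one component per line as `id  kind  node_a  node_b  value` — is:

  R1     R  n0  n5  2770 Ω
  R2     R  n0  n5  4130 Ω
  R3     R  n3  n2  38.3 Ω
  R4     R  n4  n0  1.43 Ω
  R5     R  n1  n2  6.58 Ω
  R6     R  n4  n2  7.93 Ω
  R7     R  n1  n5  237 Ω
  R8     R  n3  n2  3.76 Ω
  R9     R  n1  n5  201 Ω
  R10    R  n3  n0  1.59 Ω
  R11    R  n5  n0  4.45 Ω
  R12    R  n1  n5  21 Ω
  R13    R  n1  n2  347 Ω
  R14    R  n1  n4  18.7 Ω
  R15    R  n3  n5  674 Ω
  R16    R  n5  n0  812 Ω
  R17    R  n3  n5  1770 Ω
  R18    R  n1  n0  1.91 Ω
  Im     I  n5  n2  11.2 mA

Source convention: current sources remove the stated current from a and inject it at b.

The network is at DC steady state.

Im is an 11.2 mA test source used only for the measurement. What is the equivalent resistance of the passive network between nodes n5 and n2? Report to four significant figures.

Element admittances at DC:
  Y(R1) = 0.0003610 S between n0,n5
  Y(R2) = 0.0002421 S between n0,n5
  Y(R3) = 0.02611 S between n3,n2
  Y(R4) = 0.6993 S between n4,n0
  Y(R5) = 0.1520 S between n1,n2
  Y(R6) = 0.1261 S between n4,n2
  Y(R7) = 0.004219 S between n1,n5
  Y(R8) = 0.2660 S between n3,n2
  Y(R9) = 0.004975 S between n1,n5
  Y(R10) = 0.6289 S between n3,n0
  Y(R11) = 0.2247 S between n5,n0
  Y(R12) = 0.04762 S between n1,n5
  Y(R13) = 0.002882 S between n1,n2
  Y(R14) = 0.05348 S between n1,n4
  Y(R15) = 0.001484 S between n3,n5
  Y(R16) = 0.001232 S between n5,n0
  Y(R17) = 0.0005650 S between n3,n5
  Y(R18) = 0.5236 S between n1,n0
  Im: injects 0.0112 A into n2 (from n5)
Assemble and solve the 5×5 MNA system:
  V(n1)=0.002372  V(n2)=0.02499  V(n3)=0.007823  V(n4)=0.003731  V(n5)=-0.03871

R_eq = 5.688 Ω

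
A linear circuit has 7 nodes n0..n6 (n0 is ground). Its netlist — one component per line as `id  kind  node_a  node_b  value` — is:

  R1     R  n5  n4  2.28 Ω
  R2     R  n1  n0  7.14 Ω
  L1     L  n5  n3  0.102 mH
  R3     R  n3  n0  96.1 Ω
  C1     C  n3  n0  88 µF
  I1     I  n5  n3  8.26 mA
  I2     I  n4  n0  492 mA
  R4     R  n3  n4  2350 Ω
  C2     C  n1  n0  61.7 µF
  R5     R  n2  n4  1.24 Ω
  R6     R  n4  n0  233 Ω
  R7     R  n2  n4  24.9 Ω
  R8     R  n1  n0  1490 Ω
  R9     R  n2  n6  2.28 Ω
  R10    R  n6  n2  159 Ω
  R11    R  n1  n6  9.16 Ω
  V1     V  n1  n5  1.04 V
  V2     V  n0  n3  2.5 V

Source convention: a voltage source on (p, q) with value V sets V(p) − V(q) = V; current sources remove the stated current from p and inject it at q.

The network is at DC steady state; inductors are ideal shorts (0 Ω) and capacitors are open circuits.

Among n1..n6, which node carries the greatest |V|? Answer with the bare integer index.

MNA unknowns: 6 node voltages V₁..V_6 plus 3 source currents (L1, V1, V2)
R1: Y=0.4386 on G[5,4]
R2: Y=0.1401 on G[1,0]
L1: row V5−V3=0, i_L1 at 5,3
R3: Y=0.01041 on G[3,0]
C1: Y=0.000 on G[3,0]
I1: z[5]−=0.00826, z[3]+=0.00826
I2: z[4]−=0.492, z[0]+=0.492
R4: Y=0.0004255 on G[3,4]
C2: Y=0.000 on G[1,0]
R5: Y=0.8065 on G[2,4]
R6: Y=0.004292 on G[4,0]
R7: Y=0.04016 on G[2,4]
R8: Y=0.0006711 on G[1,0]
R9: Y=0.4386 on G[2,6]
R10: Y=0.006289 on G[6,2]
R11: Y=0.1092 on G[1,6]
V1: row V1−V5=1.04, i_V1 at 1,5
V2: row V0−V3=2.5, i_V2 at 0,3
solve → V1=-1.460, V2=-3.093, V3=-2.500, V4=-3.263, V5=-2.500, V6=-2.772
aux → i_L1=-0.2805, i_V1=0.06227, i_V2=0.2465

4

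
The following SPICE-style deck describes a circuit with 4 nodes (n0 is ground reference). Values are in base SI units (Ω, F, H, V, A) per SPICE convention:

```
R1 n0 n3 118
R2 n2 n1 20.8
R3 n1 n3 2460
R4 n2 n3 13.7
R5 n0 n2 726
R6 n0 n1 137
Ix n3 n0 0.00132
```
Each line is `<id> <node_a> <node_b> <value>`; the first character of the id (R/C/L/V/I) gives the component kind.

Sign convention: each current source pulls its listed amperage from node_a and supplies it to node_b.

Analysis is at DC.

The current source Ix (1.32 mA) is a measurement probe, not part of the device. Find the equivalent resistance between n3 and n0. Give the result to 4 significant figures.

Apply KCL at each of the 3 non-ground nodes and solve the resulting linear system.
Node n1: branches {R2, R3, R6} → V_1 = -0.06720
Node n2: branches {R2, R4, R5} → V_2 = -0.07725
Node n3: branches {R1, R3, R4, Ix} → V_3 = -0.08532

R_eq = 64.64 Ω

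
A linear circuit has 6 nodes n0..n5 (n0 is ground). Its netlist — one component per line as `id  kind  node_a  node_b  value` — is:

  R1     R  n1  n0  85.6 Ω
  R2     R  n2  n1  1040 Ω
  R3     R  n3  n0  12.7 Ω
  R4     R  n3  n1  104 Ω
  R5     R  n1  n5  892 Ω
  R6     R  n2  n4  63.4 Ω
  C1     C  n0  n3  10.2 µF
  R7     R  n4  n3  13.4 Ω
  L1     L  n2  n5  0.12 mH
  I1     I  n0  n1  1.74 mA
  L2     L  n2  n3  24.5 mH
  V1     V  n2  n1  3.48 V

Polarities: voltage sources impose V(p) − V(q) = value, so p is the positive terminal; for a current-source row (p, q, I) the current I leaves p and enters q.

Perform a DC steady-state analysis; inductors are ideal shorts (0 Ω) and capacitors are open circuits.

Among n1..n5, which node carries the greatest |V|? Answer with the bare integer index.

1

Apply KCL at each of the 5 non-ground nodes and solve the resulting linear system.
Node n1: branches {R1, R2, R4, R5, I1, V1} → V_1 = -3.011
Node n2: branches {R2, R6, L1, L2, V1} → V_2 = 0.4688
Node n3: branches {R3, R4, C1, R7, L2} → V_3 = 0.4688
Node n4: branches {R6, R7} → V_4 = 0.4688
Node n5: branches {R5, L1} → V_5 = 0.4688
Source currents: i(L1)=0.003901, i(L2)=0.07038, i(V1)=-0.07763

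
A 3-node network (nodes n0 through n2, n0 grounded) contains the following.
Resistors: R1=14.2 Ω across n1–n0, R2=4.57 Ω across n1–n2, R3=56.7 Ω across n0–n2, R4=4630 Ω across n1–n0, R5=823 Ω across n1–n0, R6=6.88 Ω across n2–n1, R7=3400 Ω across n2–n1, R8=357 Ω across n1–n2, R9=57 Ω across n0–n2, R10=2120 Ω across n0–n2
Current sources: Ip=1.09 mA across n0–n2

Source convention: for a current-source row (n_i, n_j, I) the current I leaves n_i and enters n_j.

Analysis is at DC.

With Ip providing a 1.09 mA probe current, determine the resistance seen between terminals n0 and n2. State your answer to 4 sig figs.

R_eq = 10.44 Ω

MNA unknowns: 2 node voltages V₁..V_2
R1: Y=0.07042 on G[1,0]
R2: Y=0.2188 on G[1,2]
R3: Y=0.01764 on G[0,2]
R4: Y=0.0002160 on G[1,0]
R5: Y=0.001215 on G[1,0]
R6: Y=0.1453 on G[2,1]
R7: Y=0.0002941 on G[2,1]
R8: Y=0.002801 on G[1,2]
R9: Y=0.01754 on G[0,2]
R10: Y=0.0004717 on G[0,2]
Ip: z[0]−=0.00109, z[2]+=0.00109
solve → V1=0.009521, V2=0.01138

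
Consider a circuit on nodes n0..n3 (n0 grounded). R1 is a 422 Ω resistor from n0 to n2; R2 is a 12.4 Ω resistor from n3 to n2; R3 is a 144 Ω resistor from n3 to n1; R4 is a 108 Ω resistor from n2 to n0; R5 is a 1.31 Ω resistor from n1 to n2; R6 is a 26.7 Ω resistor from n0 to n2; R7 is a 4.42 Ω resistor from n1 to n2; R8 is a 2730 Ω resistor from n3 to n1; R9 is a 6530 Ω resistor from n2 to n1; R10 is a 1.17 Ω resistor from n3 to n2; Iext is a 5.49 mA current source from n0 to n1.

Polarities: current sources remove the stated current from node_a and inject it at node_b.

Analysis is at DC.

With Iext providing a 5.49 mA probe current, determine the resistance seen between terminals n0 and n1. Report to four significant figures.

R_eq = 21.38 Ω

MNA unknowns: 3 node voltages V₁..V_3
R1: Y=0.002370 on G[0,2]
R2: Y=0.08065 on G[3,2]
R3: Y=0.006944 on G[3,1]
R4: Y=0.009259 on G[2,0]
R5: Y=0.7634 on G[1,2]
R6: Y=0.03745 on G[0,2]
R7: Y=0.2262 on G[1,2]
R8: Y=0.0003663 on G[3,1]
R9: Y=0.0001531 on G[2,1]
R10: Y=0.8547 on G[3,2]
Iext: z[0]−=0.00549, z[1]+=0.00549
solve → V1=0.1174, V2=0.1119, V3=0.1119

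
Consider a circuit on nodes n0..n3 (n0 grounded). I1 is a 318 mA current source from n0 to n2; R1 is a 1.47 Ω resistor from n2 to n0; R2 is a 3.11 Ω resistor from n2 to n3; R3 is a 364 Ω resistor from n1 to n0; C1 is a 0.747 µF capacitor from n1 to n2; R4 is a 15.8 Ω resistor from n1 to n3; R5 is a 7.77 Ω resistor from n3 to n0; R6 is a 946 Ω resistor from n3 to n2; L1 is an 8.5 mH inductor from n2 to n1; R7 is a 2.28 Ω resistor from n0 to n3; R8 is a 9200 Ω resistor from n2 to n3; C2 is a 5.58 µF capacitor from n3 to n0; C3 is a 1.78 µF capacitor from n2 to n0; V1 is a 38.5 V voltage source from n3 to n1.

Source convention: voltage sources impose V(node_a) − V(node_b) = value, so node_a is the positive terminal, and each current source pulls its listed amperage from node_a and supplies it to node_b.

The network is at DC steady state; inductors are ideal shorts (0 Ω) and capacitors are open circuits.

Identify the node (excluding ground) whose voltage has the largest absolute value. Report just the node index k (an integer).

3

MNA unknowns: 3 node voltages V₁..V_3 plus 2 source currents (L1, V1)
I1: z[0]−=0.318, z[2]+=0.318
R1: Y=0.6803 on G[2,0]
R2: Y=0.3215 on G[2,3]
R3: Y=0.002747 on G[1,0]
C1: Y=0.000 on G[1,2]
R4: Y=0.06329 on G[1,3]
R5: Y=0.1287 on G[3,0]
R6: Y=0.001057 on G[3,2]
L1: row V2−V1=0, i_L1 at 2,1
R7: Y=0.4386 on G[0,3]
R8: Y=0.0001087 on G[2,3]
C2: Y=0.000 on G[3,0]
C3: Y=0.000 on G[2,0]
V1: row V3−V1=38.5, i_V1 at 3,1
solve → V1=-17.21, V2=-17.21, V3=21.29
aux → i_L1=24.45, i_V1=-26.94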